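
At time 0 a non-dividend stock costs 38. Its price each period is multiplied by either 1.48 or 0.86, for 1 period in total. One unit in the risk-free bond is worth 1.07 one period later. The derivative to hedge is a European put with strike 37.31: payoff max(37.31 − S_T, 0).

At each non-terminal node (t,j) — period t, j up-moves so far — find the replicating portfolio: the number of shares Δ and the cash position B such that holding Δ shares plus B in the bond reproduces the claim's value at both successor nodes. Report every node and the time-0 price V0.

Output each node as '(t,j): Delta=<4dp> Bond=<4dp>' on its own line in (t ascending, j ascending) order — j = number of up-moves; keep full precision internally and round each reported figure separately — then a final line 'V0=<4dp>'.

(0,0): Delta=-0.1965 Bond=10.3292
V0=2.8615

No-arbitrage ⇒ martingale measure with p* = (R−d)/(u−d) = 0.3387.
Terminal payoffs: V(1,0)=4.6300, V(1,1)=0.0000
Node (0,0) S=38.0000: V=(p*·0.0000+(1−p*)·4.6300)/1.07=2.8615; Δ=(0.0000−4.6300)/(56.2400−32.6800)=-0.1965; B=V−Δ·S=10.3292
The time-0 hedge costs 2.8615, which is the no-arbitrage price.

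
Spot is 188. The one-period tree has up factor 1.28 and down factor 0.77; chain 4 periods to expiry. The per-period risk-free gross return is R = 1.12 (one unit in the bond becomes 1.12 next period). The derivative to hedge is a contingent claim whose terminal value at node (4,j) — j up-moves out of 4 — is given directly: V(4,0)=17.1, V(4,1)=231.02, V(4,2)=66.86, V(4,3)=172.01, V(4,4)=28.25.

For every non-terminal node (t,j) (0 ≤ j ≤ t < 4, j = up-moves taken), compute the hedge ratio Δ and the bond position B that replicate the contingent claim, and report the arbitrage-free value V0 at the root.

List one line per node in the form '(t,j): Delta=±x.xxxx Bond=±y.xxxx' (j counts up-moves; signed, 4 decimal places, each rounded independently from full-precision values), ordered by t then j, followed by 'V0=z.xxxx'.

Risk-neutral probability p* = (R−d)/(u−d) = (1.12−0.77)/(1.28−0.77) = 0.6863.
Terminal payoffs: V(4,0)=17.1000, V(4,1)=231.0200, V(4,2)=66.8600, V(4,3)=172.0100, V(4,4)=28.2500
Node (3,0) S=85.8282: V=(p*·231.0200+(1−p*)·17.1000)/1.12=146.3463; Δ=(231.0200−17.1000)/(109.8601−66.0877)=4.8871; B=V−Δ·S=-273.1047
Node (3,1) S=142.6755: V=(p*·66.8600+(1−p*)·231.0200)/1.12=105.6796; Δ=(66.8600−231.0200)/(182.6246−109.8601)=-2.2560; B=V−Δ·S=427.5620
Node (3,2) S=237.1748: V=(p*·172.0100+(1−p*)·66.8600)/1.12=124.1266; Δ=(172.0100−66.8600)/(303.5837−182.6246)=0.8693; B=V−Δ·S=-82.0499
Node (3,3) S=394.2646: V=(p*·28.2500+(1−p*)·172.0100)/1.12=65.4921; Δ=(28.2500−172.0100)/(504.6587−303.5837)=-0.7150; B=V−Δ·S=347.3745
Node (2,0) S=111.4652: V=(p*·105.6796+(1−p*)·146.3463)/1.12=105.7480; Δ=(105.6796−146.3463)/(142.6755−85.8282)=-0.7154; B=V−Δ·S=185.4866
Node (2,1) S=185.2928: V=(p*·124.1266+(1−p*)·105.6796)/1.12=105.6601; Δ=(124.1266−105.6796)/(237.1748−142.6755)=0.1952; B=V−Δ·S=69.4896
Node (2,2) S=308.0192: V=(p*·65.4921+(1−p*)·124.1266)/1.12=74.8993; Δ=(65.4921−124.1266)/(394.2646−237.1748)=-0.3733; B=V−Δ·S=189.8688
Node (1,0) S=144.7600: V=(p*·105.6601+(1−p*)·105.7480)/1.12=94.3640; Δ=(105.6601−105.7480)/(185.2928−111.4652)=-0.0012; B=V−Δ·S=94.5364
Node (1,1) S=240.6400: V=(p*·74.8993+(1−p*)·105.6601)/1.12=75.4909; Δ=(74.8993−105.6601)/(308.0192−185.2928)=-0.2506; B=V−Δ·S=135.8061
Node (0,0) S=188.0000: V=(p*·75.4909+(1−p*)·94.3640)/1.12=72.6891; Δ=(75.4909−94.3640)/(240.6400−144.7600)=-0.1968; B=V−Δ·S=109.6953
Self-financing check: at every node Δ·S+B equals the discounted successor values.

(0,0): Delta=-0.1968 Bond=109.6953
(1,0): Delta=-0.0012 Bond=94.5364
(1,1): Delta=-0.2506 Bond=135.8061
(2,0): Delta=-0.7154 Bond=185.4866
(2,1): Delta=0.1952 Bond=69.4896
(2,2): Delta=-0.3733 Bond=189.8688
(3,0): Delta=4.8871 Bond=-273.1047
(3,1): Delta=-2.2560 Bond=427.5620
(3,2): Delta=0.8693 Bond=-82.0499
(3,3): Delta=-0.7150 Bond=347.3745
V0=72.6891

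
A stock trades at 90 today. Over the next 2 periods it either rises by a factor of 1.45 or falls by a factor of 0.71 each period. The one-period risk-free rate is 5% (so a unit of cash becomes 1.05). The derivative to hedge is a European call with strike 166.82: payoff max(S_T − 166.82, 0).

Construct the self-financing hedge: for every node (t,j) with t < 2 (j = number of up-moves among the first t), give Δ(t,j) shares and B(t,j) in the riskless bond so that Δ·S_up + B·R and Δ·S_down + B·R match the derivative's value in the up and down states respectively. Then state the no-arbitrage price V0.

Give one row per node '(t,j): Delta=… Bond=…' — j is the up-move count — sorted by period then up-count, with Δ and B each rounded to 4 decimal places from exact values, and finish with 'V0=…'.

(0,0): Delta=0.1472 Bond=-8.9586
(1,0): Delta=0.0000 Bond=0.0000
(1,1): Delta=0.2320 Bond=-20.4730
V0=4.2900

The replicating-portfolio and risk-neutral prices coincide; use p* = (1.05−0.71)/(1.45−0.71) = 0.4595 for the latter.
Terminal values V(2,·): V(2,0)=0.0000, V(2,1)=0.0000, V(2,2)=22.4050
  t=1,j=0: stock 63.9000 → up 92.6550 (V=0.0000), down 45.3690 (V=0.0000). Price 0.0000; hedge Δ=0.0000, bond B=0.0000.
  t=1,j=1: stock 130.5000 → up 189.2250 (V=22.4050), down 92.6550 (V=0.0000). Price 9.8040; hedge Δ=0.2320, bond B=-20.4730.
  t=0,j=0: stock 90.0000 → up 130.5000 (V=9.8040), down 63.9000 (V=0.0000). Price 4.2900; hedge Δ=0.1472, bond B=-8.9586.
The time-0 hedge costs 4.2900, which is the no-arbitrage price.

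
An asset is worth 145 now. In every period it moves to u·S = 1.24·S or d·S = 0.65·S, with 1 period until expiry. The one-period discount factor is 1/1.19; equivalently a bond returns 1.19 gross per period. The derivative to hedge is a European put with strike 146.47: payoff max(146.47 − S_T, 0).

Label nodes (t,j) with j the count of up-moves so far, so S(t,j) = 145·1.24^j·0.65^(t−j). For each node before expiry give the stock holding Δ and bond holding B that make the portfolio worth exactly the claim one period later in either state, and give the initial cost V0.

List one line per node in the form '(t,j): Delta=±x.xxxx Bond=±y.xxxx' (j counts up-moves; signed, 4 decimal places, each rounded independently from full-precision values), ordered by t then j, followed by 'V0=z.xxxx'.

(0,0): Delta=-0.6104 Bond=92.2273
V0=3.7188

Under the risk-neutral measure, an up-move has probability p* = (R−d)/(u−d) = 0.9153 and values discount at R = 1.19.
Terminal payoffs: V(1,0)=52.2200, V(1,1)=0.0000
Node (0,0) S=145.0000: V=(p*·0.0000+(1−p*)·52.2200)/1.19=3.7188; Δ=(0.0000−52.2200)/(179.8000−94.2500)=-0.6104; B=V−Δ·S=92.2273
The time-0 hedge costs 3.7188, which is the no-arbitrage price.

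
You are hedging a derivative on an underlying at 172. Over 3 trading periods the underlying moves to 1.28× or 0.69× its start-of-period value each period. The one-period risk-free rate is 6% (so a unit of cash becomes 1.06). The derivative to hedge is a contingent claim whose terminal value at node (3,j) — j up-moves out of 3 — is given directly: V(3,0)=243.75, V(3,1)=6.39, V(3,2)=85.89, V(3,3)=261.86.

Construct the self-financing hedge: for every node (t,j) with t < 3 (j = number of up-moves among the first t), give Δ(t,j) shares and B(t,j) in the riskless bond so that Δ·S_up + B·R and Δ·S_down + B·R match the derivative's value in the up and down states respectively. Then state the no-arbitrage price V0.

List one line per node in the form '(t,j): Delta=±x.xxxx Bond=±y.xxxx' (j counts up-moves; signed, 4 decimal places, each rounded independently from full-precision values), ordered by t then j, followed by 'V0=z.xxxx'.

Since d<R<u, set p* = (R−d)/(u−d) = 0.6271; price each node as the discounted p*-expectation of its children.
Terminal payoffs: V(3,0)=243.7500, V(3,1)=6.3900, V(3,2)=85.8900, V(3,3)=261.8600
  t=2,j=0: stock 81.8892 → up 104.8182 (V=6.3900), down 56.5035 (V=243.7500). Price 89.5256; hedge Δ=-4.9128, bond B=491.8307.
  t=2,j=1: stock 151.9104 → up 194.4453 (V=85.8900), down 104.8182 (V=6.3900). Price 53.0622; hedge Δ=0.8870, bond B=-81.6836.
  t=2,j=2: stock 281.8048 → up 360.7101 (V=261.8600), down 194.4453 (V=85.8900). Price 185.1359; hedge Δ=1.0584, bond B=-113.1183.
  t=1,j=0: stock 118.6800 → up 151.9104 (V=53.0622), down 81.8892 (V=89.5256). Price 62.8856; hedge Δ=-0.5207, bond B=124.6879.
  t=1,j=1: stock 220.1600 → up 281.8048 (V=185.1359), down 151.9104 (V=53.0622). Price 128.1963; hedge Δ=1.0168, bond B=-95.6574.
  t=0,j=0: stock 172.0000 → up 220.1600 (V=128.1963), down 118.6800 (V=62.8856). Price 97.9652; hedge Δ=0.6436, bond B=-12.7309.
The time-0 hedge costs 97.9652, which is the no-arbitrage price.

(0,0): Delta=0.6436 Bond=-12.7309
(1,0): Delta=-0.5207 Bond=124.6879
(1,1): Delta=1.0168 Bond=-95.6574
(2,0): Delta=-4.9128 Bond=491.8307
(2,1): Delta=0.8870 Bond=-81.6836
(2,2): Delta=1.0584 Bond=-113.1183
V0=97.9652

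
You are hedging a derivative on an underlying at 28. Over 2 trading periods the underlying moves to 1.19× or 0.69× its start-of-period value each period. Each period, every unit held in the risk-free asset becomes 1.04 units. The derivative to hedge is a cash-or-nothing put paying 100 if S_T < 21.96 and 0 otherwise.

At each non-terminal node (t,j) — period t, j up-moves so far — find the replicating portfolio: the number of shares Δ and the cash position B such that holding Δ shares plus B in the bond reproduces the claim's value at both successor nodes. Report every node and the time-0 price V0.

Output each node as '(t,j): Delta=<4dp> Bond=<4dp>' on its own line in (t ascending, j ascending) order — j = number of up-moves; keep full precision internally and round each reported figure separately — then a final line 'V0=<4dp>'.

The replicating-portfolio and risk-neutral prices coincide; use p* = (1.04−0.69)/(1.19−0.69) = 0.7000 for the latter.
Payoff layer (t=2): V(2,0)=100.0000, V(2,1)=0.0000, V(2,2)=0.0000
(1,0): S=19.3200. Δ = (V_up−V_dn)/(S_up−S_dn) = (0.0000−100.0000)/(22.9908−13.3308) = -10.3520. V = [p*·0.0000 + (1−p*)·100.0000]/1.04 = 28.8462. B = V − Δ·S = 228.8462.
(1,1): S=33.3200. Δ = (V_up−V_dn)/(S_up−S_dn) = (0.0000−0.0000)/(39.6508−22.9908) = 0.0000. V = [p*·0.0000 + (1−p*)·0.0000]/1.04 = 0.0000. B = V − Δ·S = 0.0000.
(0,0): S=28.0000. Δ = (V_up−V_dn)/(S_up−S_dn) = (0.0000−28.8462)/(33.3200−19.3200) = -2.0604. V = [p*·0.0000 + (1−p*)·28.8462]/1.04 = 8.3210. B = V − Δ·S = 66.0133.
Check: Δ(0,0)·S0 + B(0,0) = 8.3210 = V0.

(0,0): Delta=-2.0604 Bond=66.0133
(1,0): Delta=-10.3520 Bond=228.8462
(1,1): Delta=0.0000 Bond=0.0000
V0=8.3210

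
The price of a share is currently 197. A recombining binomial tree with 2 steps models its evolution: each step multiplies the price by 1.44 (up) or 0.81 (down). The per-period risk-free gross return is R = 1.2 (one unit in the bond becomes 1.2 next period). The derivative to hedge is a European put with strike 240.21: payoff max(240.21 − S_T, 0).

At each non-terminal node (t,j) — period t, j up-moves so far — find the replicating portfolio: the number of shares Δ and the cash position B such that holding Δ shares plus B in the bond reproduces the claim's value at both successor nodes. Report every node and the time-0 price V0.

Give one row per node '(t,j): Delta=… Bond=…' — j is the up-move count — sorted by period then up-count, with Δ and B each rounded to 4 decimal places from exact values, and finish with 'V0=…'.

The replicating-portfolio and risk-neutral prices coincide; use p* = (1.2−0.81)/(1.44−0.81) = 0.6190 for the latter.
Payoff layer (t=2): V(2,0)=110.9583, V(2,1)=10.4292, V(2,2)=0.0000
(1,0): S=159.5700. Δ = (V_up−V_dn)/(S_up−S_dn) = (10.4292−110.9583)/(229.7808−129.2517) = -1.0000. V = [p*·10.4292 + (1−p*)·110.9583]/1.2 = 40.6050. B = V − Δ·S = 200.1750.
(1,1): S=283.6800. Δ = (V_up−V_dn)/(S_up−S_dn) = (0.0000−10.4292)/(408.4992−229.7808) = -0.0584. V = [p*·0.0000 + (1−p*)·10.4292]/1.2 = 3.3109. B = V − Δ·S = 19.8651.
(0,0): S=197.0000. Δ = (V_up−V_dn)/(S_up−S_dn) = (3.3109−40.6050)/(283.6800−159.5700) = -0.3005. V = [p*·3.3109 + (1−p*)·40.6050]/1.2 = 14.5985. B = V − Δ·S = 73.7955.
The time-0 hedge costs 14.5985, which is the no-arbitrage price.

(0,0): Delta=-0.3005 Bond=73.7955
(1,0): Delta=-1.0000 Bond=200.1750
(1,1): Delta=-0.0584 Bond=19.8651
V0=14.5985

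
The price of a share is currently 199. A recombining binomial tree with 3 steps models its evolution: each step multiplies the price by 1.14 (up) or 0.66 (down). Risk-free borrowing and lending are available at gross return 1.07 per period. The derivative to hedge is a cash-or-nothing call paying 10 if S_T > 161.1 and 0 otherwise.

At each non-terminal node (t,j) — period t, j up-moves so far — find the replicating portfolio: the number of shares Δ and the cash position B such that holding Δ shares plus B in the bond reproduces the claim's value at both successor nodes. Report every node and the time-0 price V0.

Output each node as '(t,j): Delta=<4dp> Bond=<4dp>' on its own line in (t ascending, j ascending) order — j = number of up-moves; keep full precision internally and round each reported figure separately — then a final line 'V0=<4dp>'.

Since d<R<u, set p* = (R−d)/(u−d) = 0.8542; price each node as the discounted p*-expectation of its children.
At expiry t=3: V(3,0)=0.0000, V(3,1)=0.0000, V(3,2)=10.0000, V(3,3)=10.0000
  t=2,j=0: stock 86.6844 → up 98.8202 (V=0.0000), down 57.2117 (V=0.0000). Price 0.0000; hedge Δ=0.0000, bond B=0.0000.
  t=2,j=1: stock 149.7276 → up 170.6895 (V=10.0000), down 98.8202 (V=0.0000). Price 7.9829; hedge Δ=0.1391, bond B=-12.8505.
  t=2,j=2: stock 258.6204 → up 294.8273 (V=10.0000), down 170.6895 (V=10.0000). Price 9.3458; hedge Δ=0.0000, bond B=9.3458.
  t=1,j=0: stock 131.3400 → up 149.7276 (V=7.9829), down 86.6844 (V=0.0000). Price 6.3726; hedge Δ=0.1266, bond B=-10.2584.
  t=1,j=1: stock 226.8600 → up 258.6204 (V=9.3458), down 149.7276 (V=7.9829). Price 8.5486; hedge Δ=0.0125, bond B=5.7092.
  t=0,j=0: stock 199.0000 → up 226.8600 (V=8.5486), down 131.3400 (V=6.3726). Price 7.6928; hedge Δ=0.0228, bond B=3.1594.
Each (Δ,B) replicates both successor values, so the strategy is self-financing and V0 is arbitrage-free.

(0,0): Delta=0.0228 Bond=3.1594
(1,0): Delta=0.1266 Bond=-10.2584
(1,1): Delta=0.0125 Bond=5.7092
(2,0): Delta=0.0000 Bond=0.0000
(2,1): Delta=0.1391 Bond=-12.8505
(2,2): Delta=0.0000 Bond=9.3458
V0=7.6928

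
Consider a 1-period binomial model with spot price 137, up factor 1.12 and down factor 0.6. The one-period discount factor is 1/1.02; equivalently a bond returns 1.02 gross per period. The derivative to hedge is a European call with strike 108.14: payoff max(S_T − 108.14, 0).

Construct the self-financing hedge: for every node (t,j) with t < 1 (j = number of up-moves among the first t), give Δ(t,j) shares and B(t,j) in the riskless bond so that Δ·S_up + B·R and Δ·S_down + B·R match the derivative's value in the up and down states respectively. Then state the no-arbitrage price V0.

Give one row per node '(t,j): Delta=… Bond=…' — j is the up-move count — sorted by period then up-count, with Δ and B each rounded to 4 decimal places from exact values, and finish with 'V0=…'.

Under the risk-neutral measure, an up-move has probability p* = (R−d)/(u−d) = 0.8077 and values discount at R = 1.02.
Payoff layer (t=1): V(1,0)=0.0000, V(1,1)=45.3000
(0,0): S=137.0000. Δ = (V_up−V_dn)/(S_up−S_dn) = (45.3000−0.0000)/(153.4400−82.2000) = 0.6359. V = [p*·45.3000 + (1−p*)·0.0000]/1.02 = 35.8710. B = V − Δ·S = -51.2443.
Self-financing check: at every node Δ·S+B equals the discounted successor values.

(0,0): Delta=0.6359 Bond=-51.2443
V0=35.8710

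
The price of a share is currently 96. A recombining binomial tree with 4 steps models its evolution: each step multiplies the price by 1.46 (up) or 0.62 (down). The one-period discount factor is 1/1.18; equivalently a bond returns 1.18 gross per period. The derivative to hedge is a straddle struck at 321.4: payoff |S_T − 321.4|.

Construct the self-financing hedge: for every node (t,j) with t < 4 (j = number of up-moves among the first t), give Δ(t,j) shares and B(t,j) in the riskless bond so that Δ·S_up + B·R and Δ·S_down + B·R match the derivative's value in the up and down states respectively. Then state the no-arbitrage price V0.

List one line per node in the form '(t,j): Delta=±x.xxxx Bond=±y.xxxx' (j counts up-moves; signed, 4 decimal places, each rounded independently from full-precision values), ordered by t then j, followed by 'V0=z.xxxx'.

The replicating-portfolio and risk-neutral prices coincide; use p* = (1.18−0.62)/(1.46−0.62) = 0.6667 for the latter.
At expiry t=4: V(4,0)=307.2147, V(4,1)=287.9959, V(4,2)=242.7388, V(4,3)=136.1657, V(4,4)=114.7970
Node (3,0) S=22.8795: V=(p*·287.9959+(1−p*)·307.2147)/1.18=249.4934; Δ=(287.9959−307.2147)/(33.4041−14.1853)=-1.0000; B=V−Δ·S=272.3729
Node (3,1) S=53.8775: V=(p*·242.7388+(1−p*)·287.9959)/1.18=218.4954; Δ=(242.7388−287.9959)/(78.6612−33.4041)=-1.0000; B=V−Δ·S=272.3729
Node (3,2) S=126.8728: V=(p*·136.1657+(1−p*)·242.7388)/1.18=145.5000; Δ=(136.1657−242.7388)/(185.2343−78.6612)=-1.0000; B=V−Δ·S=272.3729
Node (3,3) S=298.7651: V=(p*·114.7970+(1−p*)·136.1657)/1.18=103.3219; Δ=(114.7970−136.1657)/(436.1970−185.2343)=-0.0851; B=V−Δ·S=128.7608
Node (2,0) S=36.9024: V=(p*·218.4954+(1−p*)·249.4934)/1.18=193.9221; Δ=(218.4954−249.4934)/(53.8775−22.8795)=-1.0000; B=V−Δ·S=230.8245
Node (2,1) S=86.8992: V=(p*·145.5000+(1−p*)·218.4954)/1.18=143.9253; Δ=(145.5000−218.4954)/(126.8728−53.8775)=-1.0000; B=V−Δ·S=230.8245
Node (2,2) S=204.6336: V=(p*·103.3219+(1−p*)·145.5000)/1.18=99.4757; Δ=(103.3219−145.5000)/(298.7651−126.8728)=-0.2454; B=V−Δ·S=149.6877
Node (1,0) S=59.5200: V=(p*·143.9253+(1−p*)·193.9221)/1.18=136.0940; Δ=(143.9253−193.9221)/(86.8992−36.9024)=-1.0000; B=V−Δ·S=195.6140
Node (1,1) S=140.1600: V=(p*·99.4757+(1−p*)·143.9253)/1.18=96.8578; Δ=(99.4757−143.9253)/(204.6336−86.8992)=-0.3775; B=V−Δ·S=149.7740
Node (0,0) S=96.0000: V=(p*·96.8578+(1−p*)·136.0940)/1.18=93.1665; Δ=(96.8578−136.0940)/(140.1600−59.5200)=-0.4866; B=V−Δ·S=139.8763
The time-0 hedge costs 93.1665, which is the no-arbitrage price.

(0,0): Delta=-0.4866 Bond=139.8763
(1,0): Delta=-1.0000 Bond=195.6140
(1,1): Delta=-0.3775 Bond=149.7740
(2,0): Delta=-1.0000 Bond=230.8245
(2,1): Delta=-1.0000 Bond=230.8245
(2,2): Delta=-0.2454 Bond=149.6877
(3,0): Delta=-1.0000 Bond=272.3729
(3,1): Delta=-1.0000 Bond=272.3729
(3,2): Delta=-1.0000 Bond=272.3729
(3,3): Delta=-0.0851 Bond=128.7608
V0=93.1665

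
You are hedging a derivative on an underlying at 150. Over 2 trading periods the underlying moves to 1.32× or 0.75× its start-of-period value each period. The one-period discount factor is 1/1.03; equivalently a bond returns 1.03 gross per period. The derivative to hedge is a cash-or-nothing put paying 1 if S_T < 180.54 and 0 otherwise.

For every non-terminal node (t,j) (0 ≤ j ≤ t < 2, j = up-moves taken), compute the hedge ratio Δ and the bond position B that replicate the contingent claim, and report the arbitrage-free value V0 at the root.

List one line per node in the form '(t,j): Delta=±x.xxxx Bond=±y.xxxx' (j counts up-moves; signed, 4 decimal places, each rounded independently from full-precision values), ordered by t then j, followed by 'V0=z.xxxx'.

(0,0): Delta=-0.0056 Bond=1.5518
(1,0): Delta=0.0000 Bond=0.9709
(1,1): Delta=-0.0089 Bond=2.2483
V0=0.7151

Since d<R<u, set p* = (R−d)/(u−d) = 0.4912; price each node as the discounted p*-expectation of its children.
Terminal payoffs: V(2,0)=1.0000, V(2,1)=1.0000, V(2,2)=0.0000
Node (1,0) S=112.5000: V=(p*·1.0000+(1−p*)·1.0000)/1.03=0.9709; Δ=(1.0000−1.0000)/(148.5000−84.3750)=0.0000; B=V−Δ·S=0.9709
Node (1,1) S=198.0000: V=(p*·0.0000+(1−p*)·1.0000)/1.03=0.4940; Δ=(0.0000−1.0000)/(261.3600−148.5000)=-0.0089; B=V−Δ·S=2.2483
Node (0,0) S=150.0000: V=(p*·0.4940+(1−p*)·0.9709)/1.03=0.7151; Δ=(0.4940−0.9709)/(198.0000−112.5000)=-0.0056; B=V−Δ·S=1.5518
Check: Δ(0,0)·S0 + B(0,0) = 0.7151 = V0.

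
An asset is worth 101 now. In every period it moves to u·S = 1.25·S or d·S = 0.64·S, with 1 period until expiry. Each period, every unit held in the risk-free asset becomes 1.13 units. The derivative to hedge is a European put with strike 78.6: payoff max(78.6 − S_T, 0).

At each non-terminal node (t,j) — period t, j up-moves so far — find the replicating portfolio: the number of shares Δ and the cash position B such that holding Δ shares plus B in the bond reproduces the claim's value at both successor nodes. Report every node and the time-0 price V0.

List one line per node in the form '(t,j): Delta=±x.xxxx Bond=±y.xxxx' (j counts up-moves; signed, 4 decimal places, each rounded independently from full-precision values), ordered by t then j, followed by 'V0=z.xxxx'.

Since d<R<u, set p* = (R−d)/(u−d) = 0.8033; price each node as the discounted p*-expectation of its children.
At expiry t=1: V(1,0)=13.9600, V(1,1)=0.0000
  t=0,j=0: stock 101.0000 → up 126.2500 (V=0.0000), down 64.6400 (V=13.9600). Price 2.4303; hedge Δ=-0.2266, bond B=25.3155.
The time-0 hedge costs 2.4303, which is the no-arbitrage price.

(0,0): Delta=-0.2266 Bond=25.3155
V0=2.4303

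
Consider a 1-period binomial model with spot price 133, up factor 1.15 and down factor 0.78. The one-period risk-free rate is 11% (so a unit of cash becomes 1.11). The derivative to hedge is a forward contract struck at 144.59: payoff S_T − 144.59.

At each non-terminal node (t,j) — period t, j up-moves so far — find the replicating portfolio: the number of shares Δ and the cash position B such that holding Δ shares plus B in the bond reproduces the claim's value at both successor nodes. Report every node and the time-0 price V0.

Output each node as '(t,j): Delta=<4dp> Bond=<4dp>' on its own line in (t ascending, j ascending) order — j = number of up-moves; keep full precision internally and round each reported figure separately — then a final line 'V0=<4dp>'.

(0,0): Delta=1.0000 Bond=-130.2613
V0=2.7387

The replicating-portfolio and risk-neutral prices coincide; use p* = (1.11−0.78)/(1.15−0.78) = 0.8919 for the latter.
Terminal payoffs: V(1,0)=-40.8500, V(1,1)=8.3600
(0,0): S=133.0000. Δ = (V_up−V_dn)/(S_up−S_dn) = (8.3600−-40.8500)/(152.9500−103.7400) = 1.0000. V = [p*·8.3600 + (1−p*)·-40.8500]/1.11 = 2.7387. B = V − Δ·S = -130.2613.
Root portfolio cost Δ·133+B reproduces V0=2.7387.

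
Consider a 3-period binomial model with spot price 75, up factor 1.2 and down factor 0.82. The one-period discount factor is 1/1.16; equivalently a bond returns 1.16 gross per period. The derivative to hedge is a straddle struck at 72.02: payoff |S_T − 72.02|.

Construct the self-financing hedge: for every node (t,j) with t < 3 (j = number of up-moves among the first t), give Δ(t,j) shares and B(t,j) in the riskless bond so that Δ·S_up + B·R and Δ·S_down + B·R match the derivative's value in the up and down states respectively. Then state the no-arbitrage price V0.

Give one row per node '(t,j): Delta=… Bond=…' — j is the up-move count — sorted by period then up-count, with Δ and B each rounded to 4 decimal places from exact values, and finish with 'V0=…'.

(0,0): Delta=0.8759 Bond=-36.3496
(1,0): Delta=0.0918 Bond=6.0574
(1,1): Delta=0.9390 Bond=-47.8388
(2,0): Delta=-1.0000 Bond=62.0862
(2,1): Delta=0.1796 Bond=0.5490
(2,2): Delta=1.0000 Bond=-62.0862
V0=29.3441

Under the risk-neutral measure, an up-move has probability p* = (R−d)/(u−d) = 0.8947 and values discount at R = 1.16.
Terminal values V(3,·): V(3,0)=30.6674, V(3,1)=11.5040, V(3,2)=16.5400, V(3,3)=57.5800
Node (2,0) S=50.4300: V=(p*·11.5040+(1−p*)·30.6674)/1.16=11.6562; Δ=(11.5040−30.6674)/(60.5160−41.3526)=-1.0000; B=V−Δ·S=62.0862
Node (2,1) S=73.8000: V=(p*·16.5400+(1−p*)·11.5040)/1.16=13.8016; Δ=(16.5400−11.5040)/(88.5600−60.5160)=0.1796; B=V−Δ·S=0.5490
Node (2,2) S=108.0000: V=(p*·57.5800+(1−p*)·16.5400)/1.16=45.9138; Δ=(57.5800−16.5400)/(129.6000−88.5600)=1.0000; B=V−Δ·S=-62.0862
Node (1,0) S=61.5000: V=(p*·13.8016+(1−p*)·11.6562)/1.16=11.7033; Δ=(13.8016−11.6562)/(73.8000−50.4300)=0.0918; B=V−Δ·S=6.0574
Node (1,1) S=90.0000: V=(p*·45.9138+(1−p*)·13.8016)/1.16=36.6669; Δ=(45.9138−13.8016)/(108.0000−73.8000)=0.9390; B=V−Δ·S=-47.8388
Node (0,0) S=75.0000: V=(p*·36.6669+(1−p*)·11.7033)/1.16=29.3441; Δ=(36.6669−11.7033)/(90.0000−61.5000)=0.8759; B=V−Δ·S=-36.3496
Root portfolio cost Δ·75+B reproduces V0=29.3441.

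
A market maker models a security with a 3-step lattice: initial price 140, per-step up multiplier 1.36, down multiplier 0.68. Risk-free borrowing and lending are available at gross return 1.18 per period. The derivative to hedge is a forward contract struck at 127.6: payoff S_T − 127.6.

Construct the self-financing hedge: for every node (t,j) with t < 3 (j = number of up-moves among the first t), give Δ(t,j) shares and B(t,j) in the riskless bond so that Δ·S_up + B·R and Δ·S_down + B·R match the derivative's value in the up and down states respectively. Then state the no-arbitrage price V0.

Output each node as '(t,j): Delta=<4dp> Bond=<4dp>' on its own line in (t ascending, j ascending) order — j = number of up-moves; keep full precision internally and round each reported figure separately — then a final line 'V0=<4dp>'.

(0,0): Delta=1.0000 Bond=-77.6613
(1,0): Delta=1.0000 Bond=-91.6403
(1,1): Delta=1.0000 Bond=-91.6403
(2,0): Delta=1.0000 Bond=-108.1356
(2,1): Delta=1.0000 Bond=-108.1356
(2,2): Delta=1.0000 Bond=-108.1356
V0=62.3387

The replicating-portfolio and risk-neutral prices coincide; use p* = (1.18−0.68)/(1.36−0.68) = 0.7353 for the latter.
Terminal payoffs: V(3,0)=-83.5795, V(3,1)=-39.5590, V(3,2)=48.4819, V(3,3)=224.5638
(2,0): S=64.7360. Δ = (V_up−V_dn)/(S_up−S_dn) = (-39.5590−-83.5795)/(88.0410−44.0205) = 1.0000. V = [p*·-39.5590 + (1−p*)·-83.5795]/1.18 = -43.3996. B = V − Δ·S = -108.1356.
(2,1): S=129.4720. Δ = (V_up−V_dn)/(S_up−S_dn) = (48.4819−-39.5590)/(176.0819−88.0410) = 1.0000. V = [p*·48.4819 + (1−p*)·-39.5590]/1.18 = 21.3364. B = V − Δ·S = -108.1356.
(2,2): S=258.9440. Δ = (V_up−V_dn)/(S_up−S_dn) = (224.5638−48.4819)/(352.1638−176.0819) = 1.0000. V = [p*·224.5638 + (1−p*)·48.4819]/1.18 = 150.8084. B = V − Δ·S = -108.1356.
(1,0): S=95.2000. Δ = (V_up−V_dn)/(S_up−S_dn) = (21.3364−-43.3996)/(129.4720−64.7360) = 1.0000. V = [p*·21.3364 + (1−p*)·-43.3996]/1.18 = 3.5597. B = V − Δ·S = -91.6403.
(1,1): S=190.4000. Δ = (V_up−V_dn)/(S_up−S_dn) = (150.8084−21.3364)/(258.9440−129.4720) = 1.0000. V = [p*·150.8084 + (1−p*)·21.3364]/1.18 = 98.7597. B = V − Δ·S = -91.6403.
(0,0): S=140.0000. Δ = (V_up−V_dn)/(S_up−S_dn) = (98.7597−3.5597)/(190.4000−95.2000) = 1.0000. V = [p*·98.7597 + (1−p*)·3.5597]/1.18 = 62.3387. B = V − Δ·S = -77.6613.
The time-0 hedge costs 62.3387, which is the no-arbitrage price.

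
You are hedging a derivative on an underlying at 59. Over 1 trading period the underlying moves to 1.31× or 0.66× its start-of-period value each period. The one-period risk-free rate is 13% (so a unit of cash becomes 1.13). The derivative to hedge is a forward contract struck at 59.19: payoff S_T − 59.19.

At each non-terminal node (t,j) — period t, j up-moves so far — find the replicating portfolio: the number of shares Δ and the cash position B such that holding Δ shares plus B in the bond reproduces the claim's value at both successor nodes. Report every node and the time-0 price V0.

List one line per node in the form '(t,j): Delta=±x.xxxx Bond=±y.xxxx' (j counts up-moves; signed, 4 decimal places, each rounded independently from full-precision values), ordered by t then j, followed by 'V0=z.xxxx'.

Under the risk-neutral measure, an up-move has probability p* = (R−d)/(u−d) = 0.7231 and values discount at R = 1.13.
Terminal payoffs: V(1,0)=-20.2500, V(1,1)=18.1000
Node (0,0) S=59.0000: V=(p*·18.1000+(1−p*)·-20.2500)/1.13=6.6195; Δ=(18.1000−-20.2500)/(77.2900−38.9400)=1.0000; B=V−Δ·S=-52.3805
Root portfolio cost Δ·59+B reproduces V0=6.6195.

(0,0): Delta=1.0000 Bond=-52.3805
V0=6.6195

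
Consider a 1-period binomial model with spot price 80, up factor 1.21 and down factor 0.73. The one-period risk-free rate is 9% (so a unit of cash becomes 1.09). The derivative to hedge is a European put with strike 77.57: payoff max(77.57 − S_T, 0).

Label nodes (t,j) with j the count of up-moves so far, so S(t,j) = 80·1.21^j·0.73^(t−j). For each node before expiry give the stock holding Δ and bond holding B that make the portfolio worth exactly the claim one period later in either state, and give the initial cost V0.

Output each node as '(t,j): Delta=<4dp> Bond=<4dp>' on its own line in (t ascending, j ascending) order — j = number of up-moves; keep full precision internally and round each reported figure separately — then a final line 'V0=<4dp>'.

Since d<R<u, set p* = (R−d)/(u−d) = 0.7500; price each node as the discounted p*-expectation of its children.
At expiry t=1: V(1,0)=19.1700, V(1,1)=0.0000
  t=0,j=0: stock 80.0000 → up 96.8000 (V=0.0000), down 58.4000 (V=19.1700). Price 4.3968; hedge Δ=-0.4992, bond B=44.3343.
Root portfolio cost Δ·80+B reproduces V0=4.3968.

(0,0): Delta=-0.4992 Bond=44.3343
V0=4.3968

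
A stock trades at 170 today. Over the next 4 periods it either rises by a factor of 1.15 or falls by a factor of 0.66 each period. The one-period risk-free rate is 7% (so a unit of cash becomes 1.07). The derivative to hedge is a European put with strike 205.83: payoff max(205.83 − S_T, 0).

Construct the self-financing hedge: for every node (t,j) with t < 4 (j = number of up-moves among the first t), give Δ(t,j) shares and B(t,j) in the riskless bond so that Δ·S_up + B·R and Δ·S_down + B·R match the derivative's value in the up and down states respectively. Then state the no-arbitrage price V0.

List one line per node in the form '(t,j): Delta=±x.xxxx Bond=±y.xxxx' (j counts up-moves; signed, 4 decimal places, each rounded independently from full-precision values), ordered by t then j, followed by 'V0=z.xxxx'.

(0,0): Delta=-0.4747 Bond=101.9457
(1,0): Delta=-1.0000 Bond=168.0186
(1,1): Delta=-0.4159 Bond=97.5820
(2,0): Delta=-1.0000 Bond=179.7799
(2,1): Delta=-1.0000 Bond=179.7799
(2,2): Delta=-0.3505 Bond=89.7070
(3,0): Delta=-1.0000 Bond=192.3645
(3,1): Delta=-1.0000 Bond=192.3645
(3,2): Delta=-1.0000 Bond=192.3645
(3,3): Delta=-0.2777 Bond=77.1810
V0=21.2437

Since d<R<u, set p* = (R−d)/(u−d) = 0.8367; price each node as the discounted p*-expectation of its children.
At expiry t=4: V(4,0)=173.5729, V(4,1)=149.6245, V(4,2)=107.8962, V(4,3)=35.1878, V(4,4)=0.0000
Node (3,0) S=48.8743: V=(p*·149.6245+(1−p*)·173.5729)/1.07=143.4902; Δ=(149.6245−173.5729)/(56.2055−32.2571)=-1.0000; B=V−Δ·S=192.3645
Node (3,1) S=85.1598: V=(p*·107.8962+(1−p*)·149.6245)/1.07=107.2047; Δ=(107.8962−149.6245)/(97.9338−56.2055)=-1.0000; B=V−Δ·S=192.3645
Node (3,2) S=148.3845: V=(p*·35.1878+(1−p*)·107.8962)/1.07=43.9800; Δ=(35.1878−107.8962)/(170.6422−97.9338)=-1.0000; B=V−Δ·S=192.3645
Node (3,3) S=258.5487: V=(p*·0.0000+(1−p*)·35.1878)/1.07=5.3691; Δ=(0.0000−35.1878)/(297.3311−170.6422)=-0.2777; B=V−Δ·S=77.1810
Node (2,0) S=74.0520: V=(p*·107.2047+(1−p*)·143.4902)/1.07=105.7279; Δ=(107.2047−143.4902)/(85.1598−48.8743)=-1.0000; B=V−Δ·S=179.7799
Node (2,1) S=129.0300: V=(p*·43.9800+(1−p*)·107.2047)/1.07=50.7499; Δ=(43.9800−107.2047)/(148.3845−85.1598)=-1.0000; B=V−Δ·S=179.7799
Node (2,2) S=224.8250: V=(p*·5.3691+(1−p*)·43.9800)/1.07=10.9093; Δ=(5.3691−43.9800)/(258.5487−148.3845)=-0.3505; B=V−Δ·S=89.7070
Node (1,0) S=112.2000: V=(p*·50.7499+(1−p*)·105.7279)/1.07=55.8186; Δ=(50.7499−105.7279)/(129.0300−74.0520)=-1.0000; B=V−Δ·S=168.0186
Node (1,1) S=195.5000: V=(p*·10.9093+(1−p*)·50.7499)/1.07=16.2746; Δ=(10.9093−50.7499)/(224.8250−129.0300)=-0.4159; B=V−Δ·S=97.5820
Node (0,0) S=170.0000: V=(p*·16.2746+(1−p*)·55.8186)/1.07=21.2437; Δ=(16.2746−55.8186)/(195.5000−112.2000)=-0.4747; B=V−Δ·S=101.9457
Each (Δ,B) replicates both successor values, so the strategy is self-financing and V0 is arbitrage-free.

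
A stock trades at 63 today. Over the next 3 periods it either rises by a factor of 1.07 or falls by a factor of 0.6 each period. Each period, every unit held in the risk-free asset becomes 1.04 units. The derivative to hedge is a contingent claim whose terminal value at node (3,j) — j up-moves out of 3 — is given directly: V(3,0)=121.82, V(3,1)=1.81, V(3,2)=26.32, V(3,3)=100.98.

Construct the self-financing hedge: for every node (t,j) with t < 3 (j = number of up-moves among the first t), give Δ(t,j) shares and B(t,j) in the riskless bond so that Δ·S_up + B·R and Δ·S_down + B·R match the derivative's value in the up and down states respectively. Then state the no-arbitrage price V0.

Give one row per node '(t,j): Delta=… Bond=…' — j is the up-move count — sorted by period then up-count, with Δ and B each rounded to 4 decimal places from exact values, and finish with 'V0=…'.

No-arbitrage ⇒ martingale measure with p* = (R−d)/(u−d) = 0.9362.
Terminal values V(3,·): V(3,0)=121.8200, V(3,1)=1.8100, V(3,2)=26.3200, V(3,3)=100.9800
  t=2,j=0: stock 22.6800 → up 24.2676 (V=1.8100), down 13.6080 (V=121.8200). Price 9.1060; hedge Δ=-11.2584, bond B=264.4464.
  t=2,j=1: stock 40.4460 → up 43.2772 (V=26.3200), down 24.2676 (V=1.8100). Price 23.8034; hedge Δ=1.2893, bond B=-28.3455.
  t=2,j=2: stock 72.1287 → up 77.1777 (V=100.9800), down 43.2772 (V=26.3200). Price 92.5139; hedge Δ=2.2023, bond B=-66.3372.
  t=1,j=0: stock 37.8000 → up 40.4460 (V=23.8034), down 22.6800 (V=9.1060). Price 21.9858; hedge Δ=0.8273, bond B=-9.2853.
  t=1,j=1: stock 67.4100 → up 72.1287 (V=92.5139), down 40.4460 (V=23.8034). Price 84.7386; hedge Δ=2.1687, bond B=-61.4540.
  t=0,j=0: stock 63.0000 → up 67.4100 (V=84.7386), down 37.8000 (V=21.9858). Price 77.6280; hedge Δ=2.1193, bond B=-55.8885.
Check: Δ(0,0)·S0 + B(0,0) = 77.6280 = V0.

(0,0): Delta=2.1193 Bond=-55.8885
(1,0): Delta=0.8273 Bond=-9.2853
(1,1): Delta=2.1687 Bond=-61.4540
(2,0): Delta=-11.2584 Bond=264.4464
(2,1): Delta=1.2893 Bond=-28.3455
(2,2): Delta=2.2023 Bond=-66.3372
V0=77.6280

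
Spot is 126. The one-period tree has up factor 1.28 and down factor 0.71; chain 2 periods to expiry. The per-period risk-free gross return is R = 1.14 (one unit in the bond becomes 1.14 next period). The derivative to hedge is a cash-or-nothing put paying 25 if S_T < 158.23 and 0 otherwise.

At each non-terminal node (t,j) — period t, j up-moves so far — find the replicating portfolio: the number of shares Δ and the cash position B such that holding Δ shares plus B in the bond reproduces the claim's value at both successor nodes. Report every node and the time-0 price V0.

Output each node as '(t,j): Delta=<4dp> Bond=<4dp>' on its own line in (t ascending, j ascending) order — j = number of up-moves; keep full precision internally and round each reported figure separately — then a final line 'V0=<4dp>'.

(0,0): Delta=-0.2303 Bond=37.3129
(1,0): Delta=0.0000 Bond=21.9298
(1,1): Delta=-0.2719 Bond=49.2459
V0=8.2891

Risk-neutral probability p* = (R−d)/(u−d) = (1.14−0.71)/(1.28−0.71) = 0.7544.
Terminal values V(2,·): V(2,0)=25.0000, V(2,1)=25.0000, V(2,2)=0.0000
(1,0): S=89.4600. Δ = (V_up−V_dn)/(S_up−S_dn) = (25.0000−25.0000)/(114.5088−63.5166) = 0.0000. V = [p*·25.0000 + (1−p*)·25.0000]/1.14 = 21.9298. B = V − Δ·S = 21.9298.
(1,1): S=161.2800. Δ = (V_up−V_dn)/(S_up−S_dn) = (0.0000−25.0000)/(206.4384−114.5088) = -0.2719. V = [p*·0.0000 + (1−p*)·25.0000]/1.14 = 5.3863. B = V − Δ·S = 49.2459.
(0,0): S=126.0000. Δ = (V_up−V_dn)/(S_up−S_dn) = (5.3863−21.9298)/(161.2800−89.4600) = -0.2303. V = [p*·5.3863 + (1−p*)·21.9298]/1.14 = 8.2891. B = V − Δ·S = 37.3129.
Check: Δ(0,0)·S0 + B(0,0) = 8.2891 = V0.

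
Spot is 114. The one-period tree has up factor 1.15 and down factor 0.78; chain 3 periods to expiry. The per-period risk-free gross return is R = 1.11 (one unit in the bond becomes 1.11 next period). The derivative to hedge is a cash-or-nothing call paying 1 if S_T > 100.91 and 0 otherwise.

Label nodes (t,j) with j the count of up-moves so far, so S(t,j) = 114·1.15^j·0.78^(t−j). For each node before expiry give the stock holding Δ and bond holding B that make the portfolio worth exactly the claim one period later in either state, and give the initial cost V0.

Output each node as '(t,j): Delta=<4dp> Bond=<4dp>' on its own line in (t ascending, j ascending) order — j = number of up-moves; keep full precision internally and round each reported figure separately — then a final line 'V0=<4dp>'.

Since d<R<u, set p* = (R−d)/(u−d) = 0.8919; price each node as the discounted p*-expectation of its children.
Payoff layer (t=3): V(3,0)=0.0000, V(3,1)=0.0000, V(3,2)=1.0000, V(3,3)=1.0000
  t=2,j=0: stock 69.3576 → up 79.7612 (V=0.0000), down 54.0989 (V=0.0000). Price 0.0000; hedge Δ=0.0000, bond B=0.0000.
  t=2,j=1: stock 102.2580 → up 117.5967 (V=1.0000), down 79.7612 (V=0.0000). Price 0.8035; hedge Δ=0.0264, bond B=-1.8992.
  t=2,j=2: stock 150.7650 → up 173.3797 (V=1.0000), down 117.5967 (V=1.0000). Price 0.9009; hedge Δ=0.0000, bond B=0.9009.
  t=1,j=0: stock 88.9200 → up 102.2580 (V=0.8035), down 69.3576 (V=0.0000). Price 0.6456; hedge Δ=0.0244, bond B=-1.5260.
  t=1,j=1: stock 131.1000 → up 150.7650 (V=0.9009), down 102.2580 (V=0.8035). Price 0.8021; hedge Δ=0.0020, bond B=0.5389.
  t=0,j=0: stock 114.0000 → up 131.1000 (V=0.8021), down 88.9200 (V=0.6456). Price 0.7074; hedge Δ=0.0037, bond B=0.2844.
Each (Δ,B) replicates both successor values, so the strategy is self-financing and V0 is arbitrage-free.

(0,0): Delta=0.0037 Bond=0.2844
(1,0): Delta=0.0244 Bond=-1.5260
(1,1): Delta=0.0020 Bond=0.5389
(2,0): Delta=0.0000 Bond=0.0000
(2,1): Delta=0.0264 Bond=-1.8992
(2,2): Delta=0.0000 Bond=0.9009
V0=0.7074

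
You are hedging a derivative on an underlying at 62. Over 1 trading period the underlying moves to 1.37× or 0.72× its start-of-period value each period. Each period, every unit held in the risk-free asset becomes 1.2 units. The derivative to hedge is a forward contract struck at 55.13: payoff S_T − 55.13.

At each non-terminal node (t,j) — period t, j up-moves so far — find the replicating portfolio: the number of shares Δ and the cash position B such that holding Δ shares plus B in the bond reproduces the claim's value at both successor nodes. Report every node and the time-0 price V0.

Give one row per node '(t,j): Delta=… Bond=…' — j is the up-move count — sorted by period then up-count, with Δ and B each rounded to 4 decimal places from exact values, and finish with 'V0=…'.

No-arbitrage ⇒ martingale measure with p* = (R−d)/(u−d) = 0.7385.
At expiry t=1: V(1,0)=-10.4900, V(1,1)=29.8100
Node (0,0) S=62.0000: V=(p*·29.8100+(1−p*)·-10.4900)/1.2=16.0583; Δ=(29.8100−-10.4900)/(84.9400−44.6400)=1.0000; B=V−Δ·S=-45.9417
Each (Δ,B) replicates both successor values, so the strategy is self-financing and V0 is arbitrage-free.

(0,0): Delta=1.0000 Bond=-45.9417
V0=16.0583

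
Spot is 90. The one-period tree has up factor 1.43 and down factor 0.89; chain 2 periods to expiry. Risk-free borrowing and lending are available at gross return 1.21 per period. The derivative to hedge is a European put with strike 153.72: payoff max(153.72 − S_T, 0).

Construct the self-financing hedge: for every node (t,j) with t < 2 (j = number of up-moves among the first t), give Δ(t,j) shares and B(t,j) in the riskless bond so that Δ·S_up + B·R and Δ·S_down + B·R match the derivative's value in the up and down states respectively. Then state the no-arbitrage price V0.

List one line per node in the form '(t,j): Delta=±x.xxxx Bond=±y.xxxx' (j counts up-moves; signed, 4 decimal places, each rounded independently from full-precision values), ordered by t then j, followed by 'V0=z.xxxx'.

Risk-neutral probability p* = (R−d)/(u−d) = (1.21−0.89)/(1.43−0.89) = 0.5926.
Terminal payoffs: V(2,0)=82.4310, V(2,1)=39.1770, V(2,2)=0.0000
Node (1,0) S=80.1000: V=(p*·39.1770+(1−p*)·82.4310)/1.21=46.9413; Δ=(39.1770−82.4310)/(114.5430−71.2890)=-1.0000; B=V−Δ·S=127.0413
Node (1,1) S=128.7000: V=(p*·0.0000+(1−p*)·39.1770)/1.21=13.1909; Δ=(0.0000−39.1770)/(184.0410−114.5430)=-0.5637; B=V−Δ·S=85.7409
Node (0,0) S=90.0000: V=(p*·13.1909+(1−p*)·46.9413)/1.21=22.2654; Δ=(13.1909−46.9413)/(128.7000−80.1000)=-0.6945; B=V−Δ·S=84.7661
The time-0 hedge costs 22.2654, which is the no-arbitrage price.

(0,0): Delta=-0.6945 Bond=84.7661
(1,0): Delta=-1.0000 Bond=127.0413
(1,1): Delta=-0.5637 Bond=85.7409
V0=22.2654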